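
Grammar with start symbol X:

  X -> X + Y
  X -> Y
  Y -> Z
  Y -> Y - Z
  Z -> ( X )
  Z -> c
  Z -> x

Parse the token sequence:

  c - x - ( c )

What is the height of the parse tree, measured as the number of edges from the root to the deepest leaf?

[X [Y [Y [Y [Z c]] - [Z x]] - [Z ( [X [Y [Z c]]] )]]]

6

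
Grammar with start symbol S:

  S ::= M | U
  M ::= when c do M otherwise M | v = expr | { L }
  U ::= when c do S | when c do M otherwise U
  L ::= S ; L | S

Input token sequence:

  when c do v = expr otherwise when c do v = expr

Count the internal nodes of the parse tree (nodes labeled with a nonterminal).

[S [U when c do [M v = expr] otherwise [U when c do [S [M v = expr]]]]]

6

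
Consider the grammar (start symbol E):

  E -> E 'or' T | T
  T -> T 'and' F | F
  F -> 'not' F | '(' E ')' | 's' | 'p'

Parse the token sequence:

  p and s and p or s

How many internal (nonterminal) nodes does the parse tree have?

[E [E [T [T [T [F p]] and [F s]] and [F p]]] or [T [F s]]]

10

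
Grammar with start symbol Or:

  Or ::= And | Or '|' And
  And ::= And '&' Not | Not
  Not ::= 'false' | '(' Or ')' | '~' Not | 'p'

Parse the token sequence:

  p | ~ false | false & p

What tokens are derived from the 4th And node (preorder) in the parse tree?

false

[Or [Or [Or [And [Not p]]] | [And [Not ~ [Not false]]]] | [And [And [Not false]] & [Not p]]]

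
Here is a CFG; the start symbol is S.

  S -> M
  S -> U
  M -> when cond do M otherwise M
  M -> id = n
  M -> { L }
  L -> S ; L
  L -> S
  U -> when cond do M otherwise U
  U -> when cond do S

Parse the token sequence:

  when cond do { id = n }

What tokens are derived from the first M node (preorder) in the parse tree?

[S [U when cond do [S [M { [L [S [M id = n]]] }]]]]

{ id = n }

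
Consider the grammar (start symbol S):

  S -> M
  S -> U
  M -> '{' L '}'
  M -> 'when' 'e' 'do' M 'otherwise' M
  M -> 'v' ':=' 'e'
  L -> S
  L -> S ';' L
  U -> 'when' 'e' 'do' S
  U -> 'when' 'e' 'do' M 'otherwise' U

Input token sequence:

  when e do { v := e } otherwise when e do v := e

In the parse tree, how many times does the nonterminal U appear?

2

[S [U when e do [M { [L [S [M v := e]]] }] otherwise [U when e do [S [M v := e]]]]]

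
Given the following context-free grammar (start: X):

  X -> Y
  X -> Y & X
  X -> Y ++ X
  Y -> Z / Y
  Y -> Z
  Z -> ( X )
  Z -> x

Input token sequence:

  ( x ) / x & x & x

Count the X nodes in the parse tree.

[X [Y [Z ( [X [Y [Z x]]] )] / [Y [Z x]]] & [X [Y [Z x]] & [X [Y [Z x]]]]]

4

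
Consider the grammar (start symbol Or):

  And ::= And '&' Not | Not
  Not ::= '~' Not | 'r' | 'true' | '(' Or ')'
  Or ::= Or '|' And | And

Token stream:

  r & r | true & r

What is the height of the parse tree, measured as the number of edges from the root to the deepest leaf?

5

[Or [Or [And [And [Not r]] & [Not r]]] | [And [And [Not true]] & [Not r]]]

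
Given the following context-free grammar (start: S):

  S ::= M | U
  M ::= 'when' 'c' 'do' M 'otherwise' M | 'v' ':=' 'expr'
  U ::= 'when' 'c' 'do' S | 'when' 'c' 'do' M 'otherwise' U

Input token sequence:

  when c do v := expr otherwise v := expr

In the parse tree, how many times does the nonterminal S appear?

1

[S [M when c do [M v := expr] otherwise [M v := expr]]]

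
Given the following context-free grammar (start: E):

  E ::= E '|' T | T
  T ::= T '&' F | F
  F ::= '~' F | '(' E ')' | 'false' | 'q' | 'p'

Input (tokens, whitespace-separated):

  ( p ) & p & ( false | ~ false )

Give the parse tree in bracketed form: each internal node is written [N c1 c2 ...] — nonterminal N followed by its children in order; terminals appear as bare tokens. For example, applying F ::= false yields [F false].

[E [T [T [T [F ( [E [T [F p]]] )]] & [F p]] & [F ( [E [E [T [F false]]] | [T [F ~ [F false]]]] )]]]

E
T
T & F
T & F & F
F & F & F
( E ) & F & F
( T ) & F & F
( F ) & F & F
( p ) & F & F
( p ) & p & F
( p ) & p & ( E )
( p ) & p & ( E | T )
( p ) & p & ( T | T )
( p ) & p & ( F | T )
( p ) & p & ( false | T )
( p ) & p & ( false | F )
( p ) & p & ( false | ~ F )
( p ) & p & ( false | ~ false )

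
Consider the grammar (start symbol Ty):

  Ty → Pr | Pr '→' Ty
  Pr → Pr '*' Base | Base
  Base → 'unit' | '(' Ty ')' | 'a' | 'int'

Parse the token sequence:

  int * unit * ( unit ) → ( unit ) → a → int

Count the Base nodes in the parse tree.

[Ty [Pr [Pr [Pr [Base int]] * [Base unit]] * [Base ( [Ty [Pr [Base unit]]] )]] → [Ty [Pr [Base ( [Ty [Pr [Base unit]]] )]] → [Ty [Pr [Base a]] → [Ty [Pr [Base int]]]]]]

8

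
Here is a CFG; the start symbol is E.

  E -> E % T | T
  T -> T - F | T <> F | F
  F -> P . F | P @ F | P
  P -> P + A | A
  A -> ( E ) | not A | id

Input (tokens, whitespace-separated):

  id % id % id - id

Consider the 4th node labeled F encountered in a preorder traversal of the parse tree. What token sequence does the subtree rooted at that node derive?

id

[E [E [E [T [F [P [A id]]]]] % [T [F [P [A id]]]]] % [T [T [F [P [A id]]]] - [F [P [A id]]]]]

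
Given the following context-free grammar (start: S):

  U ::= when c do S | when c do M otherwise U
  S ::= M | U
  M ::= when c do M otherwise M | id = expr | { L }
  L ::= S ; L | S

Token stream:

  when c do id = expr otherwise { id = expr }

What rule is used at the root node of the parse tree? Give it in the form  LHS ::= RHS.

[S [M when c do [M id = expr] otherwise [M { [L [S [M id = expr]]] }]]]

S ::= M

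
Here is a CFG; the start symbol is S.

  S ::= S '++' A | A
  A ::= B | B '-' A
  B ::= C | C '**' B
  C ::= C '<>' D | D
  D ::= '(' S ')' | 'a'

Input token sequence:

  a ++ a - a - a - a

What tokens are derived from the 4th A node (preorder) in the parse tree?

a - a

[S [S [A [B [C [D a]]]]] ++ [A [B [C [D a]]] - [A [B [C [D a]]] - [A [B [C [D a]]] - [A [B [C [D a]]]]]]]]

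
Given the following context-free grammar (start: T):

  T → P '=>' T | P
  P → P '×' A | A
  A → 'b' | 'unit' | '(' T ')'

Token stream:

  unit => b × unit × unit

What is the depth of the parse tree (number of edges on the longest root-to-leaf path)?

[T [P [A unit]] => [T [P [P [P [A b]] × [A unit]] × [A unit]]]]

6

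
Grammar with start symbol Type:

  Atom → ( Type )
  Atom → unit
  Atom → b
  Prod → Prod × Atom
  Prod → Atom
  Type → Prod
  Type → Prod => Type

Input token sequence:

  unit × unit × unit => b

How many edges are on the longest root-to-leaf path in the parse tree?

[Type [Prod [Prod [Prod [Atom unit]] × [Atom unit]] × [Atom unit]] => [Type [Prod [Atom b]]]]

5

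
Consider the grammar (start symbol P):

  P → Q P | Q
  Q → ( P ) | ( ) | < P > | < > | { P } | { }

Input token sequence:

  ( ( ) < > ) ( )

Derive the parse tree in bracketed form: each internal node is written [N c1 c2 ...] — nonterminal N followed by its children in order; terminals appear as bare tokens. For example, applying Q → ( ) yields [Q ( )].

P
Q P
( P ) P
( Q P ) P
( ( ) P ) P
( ( ) Q ) P
( ( ) < > ) P
( ( ) < > ) Q
( ( ) < > ) ( )

[P [Q ( [P [Q ( )] [P [Q < >]]] )] [P [Q ( )]]]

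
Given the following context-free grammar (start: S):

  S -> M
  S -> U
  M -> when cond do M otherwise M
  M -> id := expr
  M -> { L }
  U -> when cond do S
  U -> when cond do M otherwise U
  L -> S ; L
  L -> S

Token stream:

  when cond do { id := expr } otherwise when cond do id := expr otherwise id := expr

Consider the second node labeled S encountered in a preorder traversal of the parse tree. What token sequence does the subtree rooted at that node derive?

[S [M when cond do [M { [L [S [M id := expr]]] }] otherwise [M when cond do [M id := expr] otherwise [M id := expr]]]]

id := expr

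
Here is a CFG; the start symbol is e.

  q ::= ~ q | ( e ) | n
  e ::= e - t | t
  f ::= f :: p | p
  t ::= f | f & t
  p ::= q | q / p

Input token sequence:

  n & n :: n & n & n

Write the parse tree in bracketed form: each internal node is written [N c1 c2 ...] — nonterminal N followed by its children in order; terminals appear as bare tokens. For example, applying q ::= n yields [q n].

[e [t [f [p [q n]]] & [t [f [f [p [q n]]] :: [p [q n]]] & [t [f [p [q n]]] & [t [f [p [q n]]]]]]]]

e
t
f & t
p & t
q & t
n & t
n & f & t
n & f :: p & t
n & p :: p & t
n & q :: p & t
n & n :: p & t
n & n :: q & t
n & n :: n & t
n & n :: n & f & t
n & n :: n & p & t
n & n :: n & q & t
n & n :: n & n & t
n & n :: n & n & f
n & n :: n & n & p
n & n :: n & n & q
n & n :: n & n & n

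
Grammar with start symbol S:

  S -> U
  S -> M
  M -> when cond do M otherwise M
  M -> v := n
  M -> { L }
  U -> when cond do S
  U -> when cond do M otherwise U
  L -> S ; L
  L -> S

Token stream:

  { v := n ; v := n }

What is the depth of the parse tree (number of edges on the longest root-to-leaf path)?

6

[S [M { [L [S [M v := n]] ; [L [S [M v := n]]]] }]]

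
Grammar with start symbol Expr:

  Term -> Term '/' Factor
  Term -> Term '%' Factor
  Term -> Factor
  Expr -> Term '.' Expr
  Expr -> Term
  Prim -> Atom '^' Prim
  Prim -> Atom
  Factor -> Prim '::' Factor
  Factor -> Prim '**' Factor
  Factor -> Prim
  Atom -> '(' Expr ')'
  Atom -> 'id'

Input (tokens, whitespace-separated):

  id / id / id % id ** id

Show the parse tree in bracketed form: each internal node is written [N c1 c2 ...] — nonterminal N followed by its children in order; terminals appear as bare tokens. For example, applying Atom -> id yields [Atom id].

Expr
Term
Term % Factor
Term / Factor % Factor
Term / Factor / Factor % Factor
Factor / Factor / Factor % Factor
Prim / Factor / Factor % Factor
Atom / Factor / Factor % Factor
id / Factor / Factor % Factor
id / Prim / Factor % Factor
id / Atom / Factor % Factor
id / id / Factor % Factor
id / id / Prim % Factor
id / id / Atom % Factor
id / id / id % Factor
id / id / id % Prim ** Factor
id / id / id % Atom ** Factor
id / id / id % id ** Factor
id / id / id % id ** Prim
id / id / id % id ** Atom
id / id / id % id ** id

[Expr [Term [Term [Term [Term [Factor [Prim [Atom id]]]] / [Factor [Prim [Atom id]]]] / [Factor [Prim [Atom id]]]] % [Factor [Prim [Atom id]] ** [Factor [Prim [Atom id]]]]]]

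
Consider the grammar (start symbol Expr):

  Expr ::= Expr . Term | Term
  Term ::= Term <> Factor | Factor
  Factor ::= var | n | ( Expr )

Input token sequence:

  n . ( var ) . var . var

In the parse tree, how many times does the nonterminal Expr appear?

5

[Expr [Expr [Expr [Expr [Term [Factor n]]] . [Term [Factor ( [Expr [Term [Factor var]]] )]]] . [Term [Factor var]]] . [Term [Factor var]]]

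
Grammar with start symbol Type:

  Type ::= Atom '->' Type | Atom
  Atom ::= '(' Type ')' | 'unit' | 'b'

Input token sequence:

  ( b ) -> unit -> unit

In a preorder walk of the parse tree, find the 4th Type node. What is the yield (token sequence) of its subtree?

[Type [Atom ( [Type [Atom b]] )] -> [Type [Atom unit] -> [Type [Atom unit]]]]

unit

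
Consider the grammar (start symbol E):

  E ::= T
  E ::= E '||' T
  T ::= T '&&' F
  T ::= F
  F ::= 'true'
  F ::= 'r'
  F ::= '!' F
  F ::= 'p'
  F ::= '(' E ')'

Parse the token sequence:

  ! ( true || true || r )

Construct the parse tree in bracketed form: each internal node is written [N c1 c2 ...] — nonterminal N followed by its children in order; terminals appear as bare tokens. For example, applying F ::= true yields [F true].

[E [T [F ! [F ( [E [E [E [T [F true]]] || [T [F true]]] || [T [F r]]] )]]]]

E
T
F
! F
! ( E )
! ( E || T )
! ( E || T || T )
! ( T || T || T )
! ( F || T || T )
! ( true || T || T )
! ( true || F || T )
! ( true || true || T )
! ( true || true || F )
! ( true || true || r )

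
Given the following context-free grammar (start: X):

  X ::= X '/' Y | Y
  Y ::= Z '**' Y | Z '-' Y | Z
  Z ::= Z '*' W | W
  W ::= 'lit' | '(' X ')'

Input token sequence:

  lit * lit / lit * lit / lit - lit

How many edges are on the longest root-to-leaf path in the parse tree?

[X [X [X [Y [Z [Z [W lit]] * [W lit]]]] / [Y [Z [Z [W lit]] * [W lit]]]] / [Y [Z [W lit]] - [Y [Z [W lit]]]]]

7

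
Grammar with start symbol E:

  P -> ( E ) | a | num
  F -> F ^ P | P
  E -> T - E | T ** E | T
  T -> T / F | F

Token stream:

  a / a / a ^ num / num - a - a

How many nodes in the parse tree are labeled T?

6

[E [T [T [T [T [F [P a]]] / [F [P a]]] / [F [F [P a]] ^ [P num]]] / [F [P num]]] - [E [T [F [P a]]] - [E [T [F [P a]]]]]]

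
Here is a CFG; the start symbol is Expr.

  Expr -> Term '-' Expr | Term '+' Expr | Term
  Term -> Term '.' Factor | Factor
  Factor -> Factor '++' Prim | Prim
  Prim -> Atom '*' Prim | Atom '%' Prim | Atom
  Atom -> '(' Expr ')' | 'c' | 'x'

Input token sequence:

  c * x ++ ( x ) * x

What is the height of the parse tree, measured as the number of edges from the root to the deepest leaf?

[Expr [Term [Factor [Factor [Prim [Atom c] * [Prim [Atom x]]]] ++ [Prim [Atom ( [Expr [Term [Factor [Prim [Atom x]]]]] )] * [Prim [Atom x]]]]]]

10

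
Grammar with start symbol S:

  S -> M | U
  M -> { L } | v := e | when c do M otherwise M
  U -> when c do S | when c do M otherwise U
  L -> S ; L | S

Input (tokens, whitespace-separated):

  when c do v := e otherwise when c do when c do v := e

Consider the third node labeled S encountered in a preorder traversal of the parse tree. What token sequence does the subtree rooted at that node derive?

v := e

[S [U when c do [M v := e] otherwise [U when c do [S [U when c do [S [M v := e]]]]]]]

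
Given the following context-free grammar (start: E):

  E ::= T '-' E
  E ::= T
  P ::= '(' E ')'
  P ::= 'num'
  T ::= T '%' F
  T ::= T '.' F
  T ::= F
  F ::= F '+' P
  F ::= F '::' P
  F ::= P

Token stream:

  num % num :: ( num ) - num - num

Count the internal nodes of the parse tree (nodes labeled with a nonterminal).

21

[E [T [T [F [P num]]] % [F [F [P num]] :: [P ( [E [T [F [P num]]]] )]]] - [E [T [F [P num]]] - [E [T [F [P num]]]]]]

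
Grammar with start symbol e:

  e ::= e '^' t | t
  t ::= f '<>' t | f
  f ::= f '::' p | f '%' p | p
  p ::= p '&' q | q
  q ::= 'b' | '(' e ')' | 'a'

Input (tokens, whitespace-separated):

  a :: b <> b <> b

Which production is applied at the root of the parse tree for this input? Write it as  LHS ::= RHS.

e ::= t

[e [t [f [f [p [q a]]] :: [p [q b]]] <> [t [f [p [q b]]] <> [t [f [p [q b]]]]]]]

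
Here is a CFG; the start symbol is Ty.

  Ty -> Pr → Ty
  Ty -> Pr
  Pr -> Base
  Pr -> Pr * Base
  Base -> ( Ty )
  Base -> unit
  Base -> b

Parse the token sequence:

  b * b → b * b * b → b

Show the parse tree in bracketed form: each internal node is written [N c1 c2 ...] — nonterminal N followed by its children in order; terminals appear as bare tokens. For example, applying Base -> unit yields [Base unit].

Ty
Pr → Ty
Pr * Base → Ty
Base * Base → Ty
b * Base → Ty
b * b → Ty
b * b → Pr → Ty
b * b → Pr * Base → Ty
b * b → Pr * Base * Base → Ty
b * b → Base * Base * Base → Ty
b * b → b * Base * Base → Ty
b * b → b * b * Base → Ty
b * b → b * b * b → Ty
b * b → b * b * b → Pr
b * b → b * b * b → Base
b * b → b * b * b → b

[Ty [Pr [Pr [Base b]] * [Base b]] → [Ty [Pr [Pr [Pr [Base b]] * [Base b]] * [Base b]] → [Ty [Pr [Base b]]]]]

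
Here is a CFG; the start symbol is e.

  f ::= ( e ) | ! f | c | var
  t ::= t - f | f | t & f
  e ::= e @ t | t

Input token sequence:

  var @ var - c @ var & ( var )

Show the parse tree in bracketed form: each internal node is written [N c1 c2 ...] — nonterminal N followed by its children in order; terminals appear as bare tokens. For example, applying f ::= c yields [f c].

[e [e [e [t [f var]]] @ [t [t [f var]] - [f c]]] @ [t [t [f var]] & [f ( [e [t [f var]]] )]]]

e
e @ t
e @ t @ t
t @ t @ t
f @ t @ t
var @ t @ t
var @ t - f @ t
var @ f - f @ t
var @ var - f @ t
var @ var - c @ t
var @ var - c @ t & f
var @ var - c @ f & f
var @ var - c @ var & f
var @ var - c @ var & ( e )
var @ var - c @ var & ( t )
var @ var - c @ var & ( f )
var @ var - c @ var & ( var )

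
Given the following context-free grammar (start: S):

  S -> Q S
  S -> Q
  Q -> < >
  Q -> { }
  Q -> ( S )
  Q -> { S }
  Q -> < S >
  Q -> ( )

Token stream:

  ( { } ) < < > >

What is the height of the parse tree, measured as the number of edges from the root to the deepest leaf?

[S [Q ( [S [Q { }]] )] [S [Q < [S [Q < >]] >]]]

5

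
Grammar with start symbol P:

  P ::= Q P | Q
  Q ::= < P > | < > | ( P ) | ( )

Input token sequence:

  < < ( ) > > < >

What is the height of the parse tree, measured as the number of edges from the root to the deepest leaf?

6

[P [Q < [P [Q < [P [Q ( )]] >]] >] [P [Q < >]]]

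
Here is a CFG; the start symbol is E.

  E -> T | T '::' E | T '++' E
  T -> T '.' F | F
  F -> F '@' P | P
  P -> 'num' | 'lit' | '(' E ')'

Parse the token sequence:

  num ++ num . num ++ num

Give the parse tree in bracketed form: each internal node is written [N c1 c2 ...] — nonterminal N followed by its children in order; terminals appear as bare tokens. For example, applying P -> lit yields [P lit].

[E [T [F [P num]]] ++ [E [T [T [F [P num]]] . [F [P num]]] ++ [E [T [F [P num]]]]]]

E
T ++ E
F ++ E
P ++ E
num ++ E
num ++ T ++ E
num ++ T . F ++ E
num ++ F . F ++ E
num ++ P . F ++ E
num ++ num . F ++ E
num ++ num . P ++ E
num ++ num . num ++ E
num ++ num . num ++ T
num ++ num . num ++ F
num ++ num . num ++ P
num ++ num . num ++ num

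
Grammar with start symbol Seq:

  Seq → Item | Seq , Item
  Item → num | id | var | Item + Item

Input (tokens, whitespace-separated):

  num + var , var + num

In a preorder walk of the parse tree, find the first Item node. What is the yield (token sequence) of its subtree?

num + var

[Seq [Seq [Item [Item num] + [Item var]]] , [Item [Item var] + [Item num]]]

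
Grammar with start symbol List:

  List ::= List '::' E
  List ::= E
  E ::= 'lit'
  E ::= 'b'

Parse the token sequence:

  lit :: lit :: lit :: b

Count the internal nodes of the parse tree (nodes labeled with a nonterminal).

[List [List [List [List [E lit]] :: [E lit]] :: [E lit]] :: [E b]]

8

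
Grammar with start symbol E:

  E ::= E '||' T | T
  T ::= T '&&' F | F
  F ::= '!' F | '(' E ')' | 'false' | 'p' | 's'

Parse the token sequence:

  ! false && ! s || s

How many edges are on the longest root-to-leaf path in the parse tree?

[E [E [T [T [F ! [F false]]] && [F ! [F s]]]] || [T [F s]]]

6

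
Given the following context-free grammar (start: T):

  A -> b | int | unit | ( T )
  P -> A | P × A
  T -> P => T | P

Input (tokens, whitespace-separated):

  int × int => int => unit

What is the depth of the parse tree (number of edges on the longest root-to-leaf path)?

[T [P [P [A int]] × [A int]] => [T [P [A int]] => [T [P [A unit]]]]]

5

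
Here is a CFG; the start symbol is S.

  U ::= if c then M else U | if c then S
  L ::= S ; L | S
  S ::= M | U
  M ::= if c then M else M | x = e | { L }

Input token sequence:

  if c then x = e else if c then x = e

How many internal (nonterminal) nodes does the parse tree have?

6

[S [U if c then [M x = e] else [U if c then [S [M x = e]]]]]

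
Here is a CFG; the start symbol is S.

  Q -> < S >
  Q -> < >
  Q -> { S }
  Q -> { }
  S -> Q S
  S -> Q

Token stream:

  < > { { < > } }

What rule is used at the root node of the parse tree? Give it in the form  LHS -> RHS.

S -> Q S

[S [Q < >] [S [Q { [S [Q { [S [Q < >]] }]] }]]]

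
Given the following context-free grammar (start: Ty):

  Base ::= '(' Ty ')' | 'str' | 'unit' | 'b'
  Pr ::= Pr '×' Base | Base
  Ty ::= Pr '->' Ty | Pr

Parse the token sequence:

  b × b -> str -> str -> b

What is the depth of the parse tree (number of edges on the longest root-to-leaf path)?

[Ty [Pr [Pr [Base b]] × [Base b]] -> [Ty [Pr [Base str]] -> [Ty [Pr [Base str]] -> [Ty [Pr [Base b]]]]]]

6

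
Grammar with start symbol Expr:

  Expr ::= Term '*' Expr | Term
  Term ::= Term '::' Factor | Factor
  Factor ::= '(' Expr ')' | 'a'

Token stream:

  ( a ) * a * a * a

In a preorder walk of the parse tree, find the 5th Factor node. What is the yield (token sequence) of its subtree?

a

[Expr [Term [Factor ( [Expr [Term [Factor a]]] )]] * [Expr [Term [Factor a]] * [Expr [Term [Factor a]] * [Expr [Term [Factor a]]]]]]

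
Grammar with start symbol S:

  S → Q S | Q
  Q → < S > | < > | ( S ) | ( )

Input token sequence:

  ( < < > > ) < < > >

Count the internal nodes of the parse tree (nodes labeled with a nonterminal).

10

[S [Q ( [S [Q < [S [Q < >]] >]] )] [S [Q < [S [Q < >]] >]]]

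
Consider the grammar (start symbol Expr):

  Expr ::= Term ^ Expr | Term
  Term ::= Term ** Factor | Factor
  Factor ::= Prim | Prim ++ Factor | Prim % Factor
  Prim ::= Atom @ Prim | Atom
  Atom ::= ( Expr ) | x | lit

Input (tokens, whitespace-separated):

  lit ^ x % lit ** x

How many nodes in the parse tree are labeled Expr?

2

[Expr [Term [Factor [Prim [Atom lit]]]] ^ [Expr [Term [Term [Factor [Prim [Atom x]] % [Factor [Prim [Atom lit]]]]] ** [Factor [Prim [Atom x]]]]]]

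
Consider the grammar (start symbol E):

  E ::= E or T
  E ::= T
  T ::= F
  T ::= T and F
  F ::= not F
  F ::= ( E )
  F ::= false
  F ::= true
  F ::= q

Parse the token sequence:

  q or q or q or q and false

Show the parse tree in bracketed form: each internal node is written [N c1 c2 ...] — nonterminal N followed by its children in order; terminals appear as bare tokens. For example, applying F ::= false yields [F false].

[E [E [E [E [T [F q]]] or [T [F q]]] or [T [F q]]] or [T [T [F q]] and [F false]]]

E
E or T
E or T or T
E or T or T or T
T or T or T or T
F or T or T or T
q or T or T or T
q or F or T or T
q or q or T or T
q or q or F or T
q or q or q or T
q or q or q or T and F
q or q or q or F and F
q or q or q or q and F
q or q or q or q and false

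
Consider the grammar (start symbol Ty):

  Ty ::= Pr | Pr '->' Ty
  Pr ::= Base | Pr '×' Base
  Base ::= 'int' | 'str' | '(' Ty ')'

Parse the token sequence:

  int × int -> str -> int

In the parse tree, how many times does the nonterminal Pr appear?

4

[Ty [Pr [Pr [Base int]] × [Base int]] -> [Ty [Pr [Base str]] -> [Ty [Pr [Base int]]]]]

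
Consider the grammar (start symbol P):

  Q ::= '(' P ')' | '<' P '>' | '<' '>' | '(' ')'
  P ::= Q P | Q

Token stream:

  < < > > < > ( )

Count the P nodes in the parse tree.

[P [Q < [P [Q < >]] >] [P [Q < >] [P [Q ( )]]]]

4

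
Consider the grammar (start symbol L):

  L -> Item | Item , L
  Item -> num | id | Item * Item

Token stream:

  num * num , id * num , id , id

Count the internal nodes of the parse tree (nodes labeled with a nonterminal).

[L [Item [Item num] * [Item num]] , [L [Item [Item id] * [Item num]] , [L [Item id] , [L [Item id]]]]]

12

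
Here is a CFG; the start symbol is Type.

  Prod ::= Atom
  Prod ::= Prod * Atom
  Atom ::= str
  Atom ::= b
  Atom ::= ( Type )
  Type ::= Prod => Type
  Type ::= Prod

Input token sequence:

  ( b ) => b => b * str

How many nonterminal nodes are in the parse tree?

[Type [Prod [Atom ( [Type [Prod [Atom b]]] )]] => [Type [Prod [Atom b]] => [Type [Prod [Prod [Atom b]] * [Atom str]]]]]

14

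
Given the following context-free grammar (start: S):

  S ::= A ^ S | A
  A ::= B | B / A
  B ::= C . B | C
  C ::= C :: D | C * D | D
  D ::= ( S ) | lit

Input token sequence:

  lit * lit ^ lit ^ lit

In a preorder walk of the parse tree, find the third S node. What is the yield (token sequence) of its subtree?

lit

[S [A [B [C [C [D lit]] * [D lit]]]] ^ [S [A [B [C [D lit]]]] ^ [S [A [B [C [D lit]]]]]]]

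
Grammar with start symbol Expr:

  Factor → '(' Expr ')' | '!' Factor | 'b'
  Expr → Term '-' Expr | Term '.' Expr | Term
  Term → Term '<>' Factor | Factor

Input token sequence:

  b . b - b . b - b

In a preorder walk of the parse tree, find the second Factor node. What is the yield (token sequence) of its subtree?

b

[Expr [Term [Factor b]] . [Expr [Term [Factor b]] - [Expr [Term [Factor b]] . [Expr [Term [Factor b]] - [Expr [Term [Factor b]]]]]]]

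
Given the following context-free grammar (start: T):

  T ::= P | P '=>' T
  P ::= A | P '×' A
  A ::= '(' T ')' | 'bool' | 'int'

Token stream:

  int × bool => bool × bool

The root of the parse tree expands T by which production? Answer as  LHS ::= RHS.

T ::= P '=>' T

[T [P [P [A int]] × [A bool]] => [T [P [P [A bool]] × [A bool]]]]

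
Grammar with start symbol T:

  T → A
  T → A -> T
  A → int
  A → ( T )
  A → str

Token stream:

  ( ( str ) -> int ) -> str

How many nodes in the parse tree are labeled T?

5

[T [A ( [T [A ( [T [A str]] )] -> [T [A int]]] )] -> [T [A str]]]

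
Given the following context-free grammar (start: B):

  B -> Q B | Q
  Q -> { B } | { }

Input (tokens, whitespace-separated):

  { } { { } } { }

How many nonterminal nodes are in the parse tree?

8

[B [Q { }] [B [Q { [B [Q { }]] }] [B [Q { }]]]]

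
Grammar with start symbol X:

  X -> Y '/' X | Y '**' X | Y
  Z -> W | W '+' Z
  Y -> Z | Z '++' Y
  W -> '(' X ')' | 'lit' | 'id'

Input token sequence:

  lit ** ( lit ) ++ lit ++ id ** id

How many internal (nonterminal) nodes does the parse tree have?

[X [Y [Z [W lit]]] ** [X [Y [Z [W ( [X [Y [Z [W lit]]]] )]] ++ [Y [Z [W lit]] ++ [Y [Z [W id]]]]] ** [X [Y [Z [W id]]]]]]

22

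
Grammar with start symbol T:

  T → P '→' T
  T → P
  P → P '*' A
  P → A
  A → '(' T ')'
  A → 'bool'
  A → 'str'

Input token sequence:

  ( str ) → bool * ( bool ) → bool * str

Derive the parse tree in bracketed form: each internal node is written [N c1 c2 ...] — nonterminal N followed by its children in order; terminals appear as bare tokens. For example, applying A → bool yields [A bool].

T
P → T
A → T
( T ) → T
( P ) → T
( A ) → T
( str ) → T
( str ) → P → T
( str ) → P * A → T
( str ) → A * A → T
( str ) → bool * A → T
( str ) → bool * ( T ) → T
( str ) → bool * ( P ) → T
( str ) → bool * ( A ) → T
( str ) → bool * ( bool ) → T
( str ) → bool * ( bool ) → P
( str ) → bool * ( bool ) → P * A
( str ) → bool * ( bool ) → A * A
( str ) → bool * ( bool ) → bool * A
( str ) → bool * ( bool ) → bool * str

[T [P [A ( [T [P [A str]]] )]] → [T [P [P [A bool]] * [A ( [T [P [A bool]]] )]] → [T [P [P [A bool]] * [A str]]]]]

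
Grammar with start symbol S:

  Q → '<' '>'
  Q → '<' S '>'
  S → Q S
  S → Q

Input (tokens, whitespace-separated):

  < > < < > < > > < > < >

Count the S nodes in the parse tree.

6

[S [Q < >] [S [Q < [S [Q < >] [S [Q < >]]] >] [S [Q < >] [S [Q < >]]]]]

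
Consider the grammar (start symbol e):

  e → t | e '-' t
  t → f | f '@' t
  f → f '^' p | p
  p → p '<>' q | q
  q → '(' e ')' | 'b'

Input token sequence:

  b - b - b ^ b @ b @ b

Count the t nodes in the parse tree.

[e [e [e [t [f [p [q b]]]]] - [t [f [p [q b]]]]] - [t [f [f [p [q b]]] ^ [p [q b]]] @ [t [f [p [q b]]] @ [t [f [p [q b]]]]]]]

5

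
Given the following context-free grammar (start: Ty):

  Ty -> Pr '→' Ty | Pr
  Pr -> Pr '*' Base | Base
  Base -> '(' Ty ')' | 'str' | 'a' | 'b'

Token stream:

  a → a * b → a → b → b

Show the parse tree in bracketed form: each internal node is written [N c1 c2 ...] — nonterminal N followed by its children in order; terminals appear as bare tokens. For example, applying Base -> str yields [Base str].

[Ty [Pr [Base a]] → [Ty [Pr [Pr [Base a]] * [Base b]] → [Ty [Pr [Base a]] → [Ty [Pr [Base b]] → [Ty [Pr [Base b]]]]]]]

Ty
Pr → Ty
Base → Ty
a → Ty
a → Pr → Ty
a → Pr * Base → Ty
a → Base * Base → Ty
a → a * Base → Ty
a → a * b → Ty
a → a * b → Pr → Ty
a → a * b → Base → Ty
a → a * b → a → Ty
a → a * b → a → Pr → Ty
a → a * b → a → Base → Ty
a → a * b → a → b → Ty
a → a * b → a → b → Pr
a → a * b → a → b → Base
a → a * b → a → b → b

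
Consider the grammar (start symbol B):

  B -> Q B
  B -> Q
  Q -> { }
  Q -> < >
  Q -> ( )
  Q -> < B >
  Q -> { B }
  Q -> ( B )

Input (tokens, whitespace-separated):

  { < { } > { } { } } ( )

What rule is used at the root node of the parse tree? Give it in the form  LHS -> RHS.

[B [Q { [B [Q < [B [Q { }]] >] [B [Q { }] [B [Q { }]]]] }] [B [Q ( )]]]

B -> Q B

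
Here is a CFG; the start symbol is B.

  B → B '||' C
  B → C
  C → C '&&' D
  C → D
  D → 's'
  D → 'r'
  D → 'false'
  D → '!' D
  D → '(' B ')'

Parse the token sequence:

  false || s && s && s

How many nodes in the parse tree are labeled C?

4

[B [B [C [D false]]] || [C [C [C [D s]] && [D s]] && [D s]]]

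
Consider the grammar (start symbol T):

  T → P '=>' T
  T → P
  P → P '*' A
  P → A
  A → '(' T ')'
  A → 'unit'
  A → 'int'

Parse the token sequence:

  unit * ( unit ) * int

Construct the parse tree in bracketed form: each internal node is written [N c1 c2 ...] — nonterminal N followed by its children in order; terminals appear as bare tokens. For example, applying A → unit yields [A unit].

[T [P [P [P [A unit]] * [A ( [T [P [A unit]]] )]] * [A int]]]

T
P
P * A
P * A * A
A * A * A
unit * A * A
unit * ( T ) * A
unit * ( P ) * A
unit * ( A ) * A
unit * ( unit ) * A
unit * ( unit ) * int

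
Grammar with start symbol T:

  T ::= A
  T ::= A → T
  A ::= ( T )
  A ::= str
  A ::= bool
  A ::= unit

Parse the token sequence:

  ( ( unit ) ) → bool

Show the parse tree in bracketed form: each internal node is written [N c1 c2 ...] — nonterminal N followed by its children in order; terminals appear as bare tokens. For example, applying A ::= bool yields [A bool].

[T [A ( [T [A ( [T [A unit]] )]] )] → [T [A bool]]]

T
A → T
( T ) → T
( A ) → T
( ( T ) ) → T
( ( A ) ) → T
( ( unit ) ) → T
( ( unit ) ) → A
( ( unit ) ) → bool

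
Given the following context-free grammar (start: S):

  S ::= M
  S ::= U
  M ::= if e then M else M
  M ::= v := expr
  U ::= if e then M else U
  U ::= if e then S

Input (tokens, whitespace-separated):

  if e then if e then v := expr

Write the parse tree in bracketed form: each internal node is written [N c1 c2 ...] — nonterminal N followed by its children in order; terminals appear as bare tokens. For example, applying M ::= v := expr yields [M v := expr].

[S [U if e then [S [U if e then [S [M v := expr]]]]]]

S
U
if e then S
if e then U
if e then if e then S
if e then if e then M
if e then if e then v := expr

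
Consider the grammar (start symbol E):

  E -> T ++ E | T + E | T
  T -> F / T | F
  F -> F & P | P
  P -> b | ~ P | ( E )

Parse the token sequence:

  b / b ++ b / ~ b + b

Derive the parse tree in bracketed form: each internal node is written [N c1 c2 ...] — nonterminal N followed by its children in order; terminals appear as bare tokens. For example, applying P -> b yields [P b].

[E [T [F [P b]] / [T [F [P b]]]] ++ [E [T [F [P b]] / [T [F [P ~ [P b]]]]] + [E [T [F [P b]]]]]]

E
T ++ E
F / T ++ E
P / T ++ E
b / T ++ E
b / F ++ E
b / P ++ E
b / b ++ E
b / b ++ T + E
b / b ++ F / T + E
b / b ++ P / T + E
b / b ++ b / T + E
b / b ++ b / F + E
b / b ++ b / P + E
b / b ++ b / ~ P + E
b / b ++ b / ~ b + E
b / b ++ b / ~ b + T
b / b ++ b / ~ b + F
b / b ++ b / ~ b + P
b / b ++ b / ~ b + b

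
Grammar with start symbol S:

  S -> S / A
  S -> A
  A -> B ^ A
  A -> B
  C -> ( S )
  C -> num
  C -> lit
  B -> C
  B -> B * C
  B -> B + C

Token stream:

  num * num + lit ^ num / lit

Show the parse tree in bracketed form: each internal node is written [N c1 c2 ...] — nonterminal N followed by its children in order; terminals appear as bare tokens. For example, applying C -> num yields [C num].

S
S / A
A / A
B ^ A / A
B + C ^ A / A
B * C + C ^ A / A
C * C + C ^ A / A
num * C + C ^ A / A
num * num + C ^ A / A
num * num + lit ^ A / A
num * num + lit ^ B / A
num * num + lit ^ C / A
num * num + lit ^ num / A
num * num + lit ^ num / B
num * num + lit ^ num / C
num * num + lit ^ num / lit

[S [S [A [B [B [B [C num]] * [C num]] + [C lit]] ^ [A [B [C num]]]]] / [A [B [C lit]]]]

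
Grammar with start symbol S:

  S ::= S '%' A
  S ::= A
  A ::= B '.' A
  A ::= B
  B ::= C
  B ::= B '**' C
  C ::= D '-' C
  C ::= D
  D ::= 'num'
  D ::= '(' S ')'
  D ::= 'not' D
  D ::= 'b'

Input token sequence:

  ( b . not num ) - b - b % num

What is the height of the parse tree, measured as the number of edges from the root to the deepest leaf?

13

[S [S [A [B [C [D ( [S [A [B [C [D b]]] . [A [B [C [D not [D num]]]]]]] )] - [C [D b] - [C [D b]]]]]]] % [A [B [C [D num]]]]]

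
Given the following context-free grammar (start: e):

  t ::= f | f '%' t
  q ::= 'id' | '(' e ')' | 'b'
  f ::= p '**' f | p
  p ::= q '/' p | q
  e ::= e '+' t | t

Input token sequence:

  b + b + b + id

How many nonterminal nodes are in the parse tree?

[e [e [e [e [t [f [p [q b]]]]] + [t [f [p [q b]]]]] + [t [f [p [q b]]]]] + [t [f [p [q id]]]]]

20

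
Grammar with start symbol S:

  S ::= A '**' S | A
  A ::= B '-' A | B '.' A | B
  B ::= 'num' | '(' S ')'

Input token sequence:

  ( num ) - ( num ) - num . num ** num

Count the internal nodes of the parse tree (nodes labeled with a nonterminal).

[S [A [B ( [S [A [B num]]] )] - [A [B ( [S [A [B num]]] )] - [A [B num] . [A [B num]]]]] ** [S [A [B num]]]]

18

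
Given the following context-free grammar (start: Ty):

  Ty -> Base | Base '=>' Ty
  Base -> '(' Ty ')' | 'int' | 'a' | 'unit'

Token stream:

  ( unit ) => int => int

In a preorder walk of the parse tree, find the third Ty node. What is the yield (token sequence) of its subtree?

int => int

[Ty [Base ( [Ty [Base unit]] )] => [Ty [Base int] => [Ty [Base int]]]]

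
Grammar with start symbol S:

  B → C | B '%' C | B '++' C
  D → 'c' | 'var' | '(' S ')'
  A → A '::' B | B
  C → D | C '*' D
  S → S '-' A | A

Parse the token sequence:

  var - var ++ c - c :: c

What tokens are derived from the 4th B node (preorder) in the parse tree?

c

[S [S [S [A [B [C [D var]]]]] - [A [B [B [C [D var]]] ++ [C [D c]]]]] - [A [A [B [C [D c]]]] :: [B [C [D c]]]]]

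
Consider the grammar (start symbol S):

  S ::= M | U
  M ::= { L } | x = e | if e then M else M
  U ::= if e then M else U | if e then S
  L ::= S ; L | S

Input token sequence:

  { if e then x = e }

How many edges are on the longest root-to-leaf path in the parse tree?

[S [M { [L [S [U if e then [S [M x = e]]]]] }]]

7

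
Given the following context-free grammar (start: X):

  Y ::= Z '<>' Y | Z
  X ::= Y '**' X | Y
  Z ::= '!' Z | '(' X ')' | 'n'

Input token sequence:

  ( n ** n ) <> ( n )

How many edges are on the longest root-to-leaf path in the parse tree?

[X [Y [Z ( [X [Y [Z n]] ** [X [Y [Z n]]]] )] <> [Y [Z ( [X [Y [Z n]]] )]]]]

7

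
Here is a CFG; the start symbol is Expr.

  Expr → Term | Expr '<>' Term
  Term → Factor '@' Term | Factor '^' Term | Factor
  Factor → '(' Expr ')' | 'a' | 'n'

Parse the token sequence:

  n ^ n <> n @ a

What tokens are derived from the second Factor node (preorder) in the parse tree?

n

[Expr [Expr [Term [Factor n] ^ [Term [Factor n]]]] <> [Term [Factor n] @ [Term [Factor a]]]]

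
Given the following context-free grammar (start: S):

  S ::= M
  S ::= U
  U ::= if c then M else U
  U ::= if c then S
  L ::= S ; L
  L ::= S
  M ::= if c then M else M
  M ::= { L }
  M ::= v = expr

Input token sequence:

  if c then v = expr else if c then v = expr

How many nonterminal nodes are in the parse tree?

[S [U if c then [M v = expr] else [U if c then [S [M v = expr]]]]]

6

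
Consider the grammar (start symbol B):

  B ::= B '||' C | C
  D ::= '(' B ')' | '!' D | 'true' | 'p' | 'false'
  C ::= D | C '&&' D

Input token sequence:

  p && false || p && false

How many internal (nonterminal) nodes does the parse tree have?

[B [B [C [C [D p]] && [D false]]] || [C [C [D p]] && [D false]]]

10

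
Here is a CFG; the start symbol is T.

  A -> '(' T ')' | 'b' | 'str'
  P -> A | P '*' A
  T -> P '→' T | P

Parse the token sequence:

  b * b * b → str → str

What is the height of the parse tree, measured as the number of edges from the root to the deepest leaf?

5

[T [P [P [P [A b]] * [A b]] * [A b]] → [T [P [A str]] → [T [P [A str]]]]]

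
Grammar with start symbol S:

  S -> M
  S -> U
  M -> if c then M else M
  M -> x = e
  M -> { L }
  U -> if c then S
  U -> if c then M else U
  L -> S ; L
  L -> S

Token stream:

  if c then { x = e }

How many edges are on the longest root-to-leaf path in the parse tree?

7

[S [U if c then [S [M { [L [S [M x = e]]] }]]]]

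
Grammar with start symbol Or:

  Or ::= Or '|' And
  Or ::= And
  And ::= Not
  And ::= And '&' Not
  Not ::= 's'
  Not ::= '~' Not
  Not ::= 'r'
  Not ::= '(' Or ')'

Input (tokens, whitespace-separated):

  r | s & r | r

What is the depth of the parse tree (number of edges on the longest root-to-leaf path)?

5

[Or [Or [Or [And [Not r]]] | [And [And [Not s]] & [Not r]]] | [And [Not r]]]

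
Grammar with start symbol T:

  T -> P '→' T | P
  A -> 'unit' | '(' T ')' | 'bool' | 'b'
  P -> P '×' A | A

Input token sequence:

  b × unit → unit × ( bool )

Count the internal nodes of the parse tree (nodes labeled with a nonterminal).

13

[T [P [P [A b]] × [A unit]] → [T [P [P [A unit]] × [A ( [T [P [A bool]]] )]]]]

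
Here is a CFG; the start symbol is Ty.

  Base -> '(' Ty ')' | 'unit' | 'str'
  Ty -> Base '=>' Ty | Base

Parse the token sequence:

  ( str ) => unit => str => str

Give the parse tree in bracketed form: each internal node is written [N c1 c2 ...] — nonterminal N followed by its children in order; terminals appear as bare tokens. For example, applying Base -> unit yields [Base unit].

Ty
Base => Ty
( Ty ) => Ty
( Base ) => Ty
( str ) => Ty
( str ) => Base => Ty
( str ) => unit => Ty
( str ) => unit => Base => Ty
( str ) => unit => str => Ty
( str ) => unit => str => Base
( str ) => unit => str => str

[Ty [Base ( [Ty [Base str]] )] => [Ty [Base unit] => [Ty [Base str] => [Ty [Base str]]]]]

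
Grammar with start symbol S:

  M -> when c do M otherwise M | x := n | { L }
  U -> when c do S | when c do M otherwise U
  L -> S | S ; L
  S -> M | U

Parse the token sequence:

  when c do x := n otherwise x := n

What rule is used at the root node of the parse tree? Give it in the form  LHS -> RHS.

S -> M

[S [M when c do [M x := n] otherwise [M x := n]]]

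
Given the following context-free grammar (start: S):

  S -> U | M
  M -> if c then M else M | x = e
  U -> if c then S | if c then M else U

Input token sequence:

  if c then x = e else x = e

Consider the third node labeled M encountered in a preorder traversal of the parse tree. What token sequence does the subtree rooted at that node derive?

x = e

[S [M if c then [M x = e] else [M x = e]]]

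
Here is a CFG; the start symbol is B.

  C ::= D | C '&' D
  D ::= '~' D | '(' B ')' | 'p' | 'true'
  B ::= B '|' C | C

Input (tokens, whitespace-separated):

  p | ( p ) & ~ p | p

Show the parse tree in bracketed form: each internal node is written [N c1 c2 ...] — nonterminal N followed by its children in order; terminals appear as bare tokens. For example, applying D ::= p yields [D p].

[B [B [B [C [D p]]] | [C [C [D ( [B [C [D p]]] )]] & [D ~ [D p]]]] | [C [D p]]]

B
B | C
B | C | C
C | C | C
D | C | C
p | C | C
p | C & D | C
p | D & D | C
p | ( B ) & D | C
p | ( C ) & D | C
p | ( D ) & D | C
p | ( p ) & D | C
p | ( p ) & ~ D | C
p | ( p ) & ~ p | C
p | ( p ) & ~ p | D
p | ( p ) & ~ p | p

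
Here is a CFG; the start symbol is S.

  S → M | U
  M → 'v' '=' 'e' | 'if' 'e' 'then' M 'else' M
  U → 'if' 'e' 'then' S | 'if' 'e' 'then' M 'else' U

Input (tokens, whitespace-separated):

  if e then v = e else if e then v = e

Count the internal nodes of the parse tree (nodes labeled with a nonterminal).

6

[S [U if e then [M v = e] else [U if e then [S [M v = e]]]]]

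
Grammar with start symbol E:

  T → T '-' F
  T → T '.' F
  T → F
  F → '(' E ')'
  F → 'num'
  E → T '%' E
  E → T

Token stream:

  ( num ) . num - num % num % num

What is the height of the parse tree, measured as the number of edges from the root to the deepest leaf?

8

[E [T [T [T [F ( [E [T [F num]]] )]] . [F num]] - [F num]] % [E [T [F num]] % [E [T [F num]]]]]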